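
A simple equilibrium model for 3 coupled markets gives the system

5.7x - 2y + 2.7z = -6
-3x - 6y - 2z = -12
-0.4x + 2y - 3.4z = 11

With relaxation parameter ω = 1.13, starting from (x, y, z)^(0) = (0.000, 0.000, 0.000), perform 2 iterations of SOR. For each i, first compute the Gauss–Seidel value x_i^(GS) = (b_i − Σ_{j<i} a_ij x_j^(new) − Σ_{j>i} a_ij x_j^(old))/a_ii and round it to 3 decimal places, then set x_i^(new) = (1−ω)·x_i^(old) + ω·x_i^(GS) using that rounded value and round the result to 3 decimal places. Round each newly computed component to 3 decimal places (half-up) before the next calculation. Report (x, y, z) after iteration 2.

Iteration 1:
  x: GS value = (-6 - (-2)·0.000 - (2.7)·0.000) / (5.7) = -1.053;  x ← (1−ω)·0.000 + ω·-1.053 = -1.190
  y: GS value = (-12 - (-3)·-1.190 - (-2)·0.000) / (-6) = 2.595;  y ← (1−ω)·0.000 + ω·2.595 = 2.932
  z: GS value = (11 - (-0.4)·-1.190 - (2)·2.932) / (-3.4) = -1.371;  z ← (1−ω)·0.000 + ω·-1.371 = -1.549
Iteration 2:
  x: GS value = (-6 - (-2)·2.932 - (2.7)·-1.549) / (5.7) = 0.710;  x ← (1−ω)·-1.190 + ω·0.710 = 0.957
  y: GS value = (-12 - (-3)·0.957 - (-2)·-1.549) / (-6) = 2.038;  y ← (1−ω)·2.932 + ω·2.038 = 1.922
  z: GS value = (11 - (-0.4)·0.957 - (2)·1.922) / (-3.4) = -2.217;  z ← (1−ω)·-1.549 + ω·-2.217 = -2.304

(0.957, 1.922, -2.304)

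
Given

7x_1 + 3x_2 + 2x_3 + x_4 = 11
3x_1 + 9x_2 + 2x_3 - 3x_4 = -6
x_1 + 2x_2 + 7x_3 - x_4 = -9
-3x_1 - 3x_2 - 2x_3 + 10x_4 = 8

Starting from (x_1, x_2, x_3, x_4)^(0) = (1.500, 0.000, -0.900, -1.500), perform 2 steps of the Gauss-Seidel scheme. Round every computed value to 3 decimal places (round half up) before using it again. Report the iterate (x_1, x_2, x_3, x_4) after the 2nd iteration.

(2.562, -1.009, -1.270, 1.012)

Iteration 1:
  x_1 = (11 - (3)·0.000 - (2)·-0.900 - (1)·-1.500) / (7) = 2.043
  x_2 = (-6 - (3)·2.043 - (2)·-0.900 - (-3)·-1.500) / (9) = -1.648
  x_3 = (-9 - (1)·2.043 - (2)·-1.648 - (-1)·-1.500) / (7) = -1.321
  x_4 = (8 - (-3)·2.043 - (-3)·-1.648 - (-2)·-1.321) / (10) = 0.654
Iteration 2:
  x_1 = (11 - (3)·-1.648 - (2)·-1.321 - (1)·0.654) / (7) = 2.562
  x_2 = (-6 - (3)·2.562 - (2)·-1.321 - (-3)·0.654) / (9) = -1.009
  x_3 = (-9 - (1)·2.562 - (2)·-1.009 - (-1)·0.654) / (7) = -1.270
  x_4 = (8 - (-3)·2.562 - (-3)·-1.009 - (-2)·-1.270) / (10) = 1.012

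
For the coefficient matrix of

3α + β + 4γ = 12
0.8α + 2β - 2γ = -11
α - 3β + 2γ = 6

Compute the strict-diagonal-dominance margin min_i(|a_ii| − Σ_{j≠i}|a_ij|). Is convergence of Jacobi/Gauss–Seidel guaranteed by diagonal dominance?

-2

row 1: |3| − (1+4) = -2
row 2: |2| − (0.8+2) = -0.8
row 3: |2| − (1+3) = -2
minimum over rows = -2 → not strictly diagonally dominant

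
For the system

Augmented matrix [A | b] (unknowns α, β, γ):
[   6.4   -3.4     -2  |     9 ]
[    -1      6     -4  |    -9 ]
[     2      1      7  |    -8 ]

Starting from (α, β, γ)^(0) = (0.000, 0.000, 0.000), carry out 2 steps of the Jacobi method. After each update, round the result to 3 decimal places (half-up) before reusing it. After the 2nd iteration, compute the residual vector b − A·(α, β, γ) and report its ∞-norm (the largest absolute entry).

2.834

Iteration 1:
  α = (9 - (-3.4)·0.000 - (-2)·0.000) / (6.4) = 1.406
  β = (-9 - (-1)·0.000 - (-4)·0.000) / (6) = -1.500
  γ = (-8 - (2)·0.000 - (1)·0.000) / (7) = -1.143
Iteration 2:
  α = (9 - (-3.4)·-1.500 - (-2)·-1.143) / (6.4) = 0.252
  β = (-9 - (-1)·1.406 - (-4)·-1.143) / (6) = -2.028
  γ = (-8 - (2)·1.406 - (1)·-1.500) / (7) = -1.330
Residual b − A·x = (-2.168, -1.900, 2.834); ∞-norm = 2.834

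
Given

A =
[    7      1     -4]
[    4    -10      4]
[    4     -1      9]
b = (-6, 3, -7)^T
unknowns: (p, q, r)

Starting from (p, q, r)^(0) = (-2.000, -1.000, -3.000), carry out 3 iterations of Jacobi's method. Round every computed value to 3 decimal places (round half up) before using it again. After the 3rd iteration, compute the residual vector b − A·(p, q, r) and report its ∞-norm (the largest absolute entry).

Iteration 1:
  p = (-6 - (1)·-1.000 - (-4)·-3.000) / (7) = -2.429
  q = (3 - (4)·-2.000 - (4)·-3.000) / (-10) = -2.300
  r = (-7 - (4)·-2.000 - (-1)·-1.000) / (9) = 0.000
Iteration 2:
  p = (-6 - (1)·-2.300 - (-4)·0.000) / (7) = -0.529
  q = (3 - (4)·-2.429 - (4)·0.000) / (-10) = -1.272
  r = (-7 - (4)·-2.429 - (-1)·-2.300) / (9) = 0.046
Iteration 3:
  p = (-6 - (1)·-1.272 - (-4)·0.046) / (7) = -0.649
  q = (3 - (4)·-0.529 - (4)·0.046) / (-10) = -0.493
  r = (-7 - (4)·-0.529 - (-1)·-1.272) / (9) = -0.684
Residual b − A·x = (-3.700, 3.402, 1.259); ∞-norm = 3.700

3.700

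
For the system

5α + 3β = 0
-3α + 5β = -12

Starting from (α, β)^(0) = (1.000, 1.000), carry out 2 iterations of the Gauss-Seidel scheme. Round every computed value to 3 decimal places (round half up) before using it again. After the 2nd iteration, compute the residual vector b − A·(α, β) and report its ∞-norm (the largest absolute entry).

Iteration 1:
  α = (0 - (3)·1.000) / (5) = -0.600
  β = (-12 - (-3)·-0.600) / (5) = -2.760
Iteration 2:
  α = (0 - (3)·-2.760) / (5) = 1.656
  β = (-12 - (-3)·1.656) / (5) = -1.406
Residual b − A·x = (-4.062, -0.002); ∞-norm = 4.062

4.062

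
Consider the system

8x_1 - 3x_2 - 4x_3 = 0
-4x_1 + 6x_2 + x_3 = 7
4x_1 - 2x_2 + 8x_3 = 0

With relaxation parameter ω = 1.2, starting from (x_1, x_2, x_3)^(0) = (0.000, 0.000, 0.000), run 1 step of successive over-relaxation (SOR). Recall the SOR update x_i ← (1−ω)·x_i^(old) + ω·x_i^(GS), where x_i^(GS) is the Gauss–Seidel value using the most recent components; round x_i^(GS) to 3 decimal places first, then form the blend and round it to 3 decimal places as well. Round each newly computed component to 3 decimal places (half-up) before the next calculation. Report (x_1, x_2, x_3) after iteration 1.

(0.000, 1.400, 0.420)

Iteration 1:
  x_1: GS value = (0 - (-3)·0.000 - (-4)·0.000) / (8) = 0.000;  x_1 ← (1−ω)·0.000 + ω·0.000 = 0.000
  x_2: GS value = (7 - (-4)·0.000 - (1)·0.000) / (6) = 1.167;  x_2 ← (1−ω)·0.000 + ω·1.167 = 1.400
  x_3: GS value = (0 - (4)·0.000 - (-2)·1.400) / (8) = 0.350;  x_3 ← (1−ω)·0.000 + ω·0.350 = 0.420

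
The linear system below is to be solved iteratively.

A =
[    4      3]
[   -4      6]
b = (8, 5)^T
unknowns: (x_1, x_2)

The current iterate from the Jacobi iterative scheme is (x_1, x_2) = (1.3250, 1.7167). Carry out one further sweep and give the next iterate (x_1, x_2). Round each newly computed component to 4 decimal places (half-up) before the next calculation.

One sweep:
  x_1 = (8 - (3)·1.7167) / (4) = 0.7125
  x_2 = (5 - (-4)·1.3250) / (6) = 1.7167

(0.7125, 1.7167)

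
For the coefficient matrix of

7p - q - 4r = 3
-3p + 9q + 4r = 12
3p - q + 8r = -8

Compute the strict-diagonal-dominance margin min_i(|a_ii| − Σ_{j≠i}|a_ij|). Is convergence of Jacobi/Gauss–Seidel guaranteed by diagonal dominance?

2

row 1: |7| − (1+4) = 2
row 2: |9| − (3+4) = 2
row 3: |8| − (3+1) = 4
minimum over rows = 2 → strictly diagonally dominant (convergence guaranteed)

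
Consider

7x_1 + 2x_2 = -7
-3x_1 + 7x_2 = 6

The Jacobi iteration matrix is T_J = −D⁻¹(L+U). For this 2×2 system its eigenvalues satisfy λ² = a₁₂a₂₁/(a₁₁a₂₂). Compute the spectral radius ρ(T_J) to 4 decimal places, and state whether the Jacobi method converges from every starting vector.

0.3499

a₁₂a₂₁/(a₁₁a₂₂) = (2)·(-3) / ((7)·(7)) = -0.122449
ρ = √|-0.122449| = √0.122449 = 0.3499
ρ < 1, so Jacobi converges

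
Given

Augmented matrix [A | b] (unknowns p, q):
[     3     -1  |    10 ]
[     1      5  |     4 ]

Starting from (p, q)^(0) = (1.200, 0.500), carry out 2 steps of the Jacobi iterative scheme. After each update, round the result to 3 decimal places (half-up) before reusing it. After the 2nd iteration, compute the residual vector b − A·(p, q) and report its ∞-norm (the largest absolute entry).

0.460

Iteration 1:
  p = (10 - (-1)·0.500) / (3) = 3.500
  q = (4 - (1)·1.200) / (5) = 0.560
Iteration 2:
  p = (10 - (-1)·0.560) / (3) = 3.520
  q = (4 - (1)·3.500) / (5) = 0.100
Residual b − A·x = (-0.460, -0.020); ∞-norm = 0.460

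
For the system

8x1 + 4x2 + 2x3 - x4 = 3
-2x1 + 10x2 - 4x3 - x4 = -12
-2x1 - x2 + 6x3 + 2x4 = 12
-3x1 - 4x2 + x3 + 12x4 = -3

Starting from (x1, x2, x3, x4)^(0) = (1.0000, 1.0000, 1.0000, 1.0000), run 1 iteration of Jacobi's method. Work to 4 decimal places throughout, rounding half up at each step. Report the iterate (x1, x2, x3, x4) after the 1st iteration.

Iteration 1:
  x1 = (3 - (4)·1.0000 - (2)·1.0000 - (-1)·1.0000) / (8) = -0.2500
  x2 = (-12 - (-2)·1.0000 - (-4)·1.0000 - (-1)·1.0000) / (10) = -0.5000
  x3 = (12 - (-2)·1.0000 - (-1)·1.0000 - (2)·1.0000) / (6) = 2.1667
  x4 = (-3 - (-3)·1.0000 - (-4)·1.0000 - (1)·1.0000) / (12) = 0.2500

(-0.2500, -0.5000, 2.1667, 0.2500)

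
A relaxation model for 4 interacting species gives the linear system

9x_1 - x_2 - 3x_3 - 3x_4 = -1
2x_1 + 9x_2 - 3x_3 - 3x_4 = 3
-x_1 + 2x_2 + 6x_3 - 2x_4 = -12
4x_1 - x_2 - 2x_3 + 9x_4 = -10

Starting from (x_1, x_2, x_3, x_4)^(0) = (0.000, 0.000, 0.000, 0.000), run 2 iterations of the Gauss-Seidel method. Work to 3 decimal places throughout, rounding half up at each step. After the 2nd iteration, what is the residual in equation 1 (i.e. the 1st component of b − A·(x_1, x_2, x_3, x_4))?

Iteration 1:
  x_1 = (-1 - (-1)·0.000 - (-3)·0.000 - (-3)·0.000) / (9) = -0.111
  x_2 = (3 - (2)·-0.111 - (-3)·0.000 - (-3)·0.000) / (9) = 0.358
  x_3 = (-12 - (-1)·-0.111 - (2)·0.358 - (-2)·0.000) / (6) = -2.138
  x_4 = (-10 - (4)·-0.111 - (-1)·0.358 - (-2)·-2.138) / (9) = -1.497
Iteration 2:
  x_1 = (-1 - (-1)·0.358 - (-3)·-2.138 - (-3)·-1.497) / (9) = -1.283
  x_2 = (3 - (2)·-1.283 - (-3)·-2.138 - (-3)·-1.497) / (9) = -0.593
  x_3 = (-12 - (-1)·-1.283 - (2)·-0.593 - (-2)·-1.497) / (6) = -2.515
  x_4 = (-10 - (4)·-1.283 - (-1)·-0.593 - (-2)·-2.515) / (9) = -1.166
Residual b − A·x = (-1.089, -0.140, 0.661, 0.003)

-1.089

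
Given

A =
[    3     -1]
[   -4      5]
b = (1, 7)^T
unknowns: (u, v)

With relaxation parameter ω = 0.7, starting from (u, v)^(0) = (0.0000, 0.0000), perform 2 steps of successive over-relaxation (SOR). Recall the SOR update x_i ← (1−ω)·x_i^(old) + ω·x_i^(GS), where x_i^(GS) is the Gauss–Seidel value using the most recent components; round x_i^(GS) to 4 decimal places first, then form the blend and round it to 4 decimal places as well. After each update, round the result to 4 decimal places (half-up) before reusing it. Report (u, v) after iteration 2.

(0.5624, 1.6281)

Iteration 1:
  u: GS value = (1 - (-1)·0.0000) / (3) = 0.3333;  u ← (1−ω)·0.0000 + ω·0.3333 = 0.2333
  v: GS value = (7 - (-4)·0.2333) / (5) = 1.5866;  v ← (1−ω)·0.0000 + ω·1.5866 = 1.1106
Iteration 2:
  u: GS value = (1 - (-1)·1.1106) / (3) = 0.7035;  u ← (1−ω)·0.2333 + ω·0.7035 = 0.5624
  v: GS value = (7 - (-4)·0.5624) / (5) = 1.8499;  v ← (1−ω)·1.1106 + ω·1.8499 = 1.6281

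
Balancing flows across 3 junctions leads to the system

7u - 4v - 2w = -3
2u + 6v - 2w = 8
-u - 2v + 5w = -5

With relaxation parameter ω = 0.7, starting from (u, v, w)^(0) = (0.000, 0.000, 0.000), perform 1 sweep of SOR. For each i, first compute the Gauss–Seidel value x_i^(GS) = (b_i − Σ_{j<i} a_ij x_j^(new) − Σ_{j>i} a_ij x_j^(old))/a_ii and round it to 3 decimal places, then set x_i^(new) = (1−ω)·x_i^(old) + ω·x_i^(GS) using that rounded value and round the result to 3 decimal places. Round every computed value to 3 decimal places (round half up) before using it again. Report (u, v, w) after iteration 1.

Iteration 1:
  u: GS value = (-3 - (-4)·0.000 - (-2)·0.000) / (7) = -0.429;  u ← (1−ω)·0.000 + ω·-0.429 = -0.300
  v: GS value = (8 - (2)·-0.300 - (-2)·0.000) / (6) = 1.433;  v ← (1−ω)·0.000 + ω·1.433 = 1.003
  w: GS value = (-5 - (-1)·-0.300 - (-2)·1.003) / (5) = -0.659;  w ← (1−ω)·0.000 + ω·-0.659 = -0.461

(-0.300, 1.003, -0.461)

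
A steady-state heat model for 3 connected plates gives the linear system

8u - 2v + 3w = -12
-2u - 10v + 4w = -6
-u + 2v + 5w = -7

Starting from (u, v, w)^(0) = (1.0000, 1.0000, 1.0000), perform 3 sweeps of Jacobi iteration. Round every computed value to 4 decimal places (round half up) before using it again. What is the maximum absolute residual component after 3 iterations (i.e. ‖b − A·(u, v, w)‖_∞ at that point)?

Iteration 1:
  u = (-12 - (-2)·1.0000 - (3)·1.0000) / (8) = -1.6250
  v = (-6 - (-2)·1.0000 - (4)·1.0000) / (-10) = 0.8000
  w = (-7 - (-1)·1.0000 - (2)·1.0000) / (5) = -1.6000
Iteration 2:
  u = (-12 - (-2)·0.8000 - (3)·-1.6000) / (8) = -0.7000
  v = (-6 - (-2)·-1.6250 - (4)·-1.6000) / (-10) = 0.2850
  w = (-7 - (-1)·-1.6250 - (2)·0.8000) / (5) = -2.0450
Iteration 3:
  u = (-12 - (-2)·0.2850 - (3)·-2.0450) / (8) = -0.6619
  v = (-6 - (-2)·-0.7000 - (4)·-2.0450) / (-10) = -0.0780
  w = (-7 - (-1)·-0.7000 - (2)·0.2850) / (5) = -1.6540
Residual b − A·x = (-1.8988, -1.4878, 0.7641); ∞-norm = 1.8988

1.8988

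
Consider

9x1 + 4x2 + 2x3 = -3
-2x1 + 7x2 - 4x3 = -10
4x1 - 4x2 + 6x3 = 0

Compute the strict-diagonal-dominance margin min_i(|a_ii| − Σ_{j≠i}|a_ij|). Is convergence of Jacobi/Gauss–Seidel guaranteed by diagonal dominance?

-2

row 1: |9| − (4+2) = 3
row 2: |7| − (2+4) = 1
row 3: |6| − (4+4) = -2
minimum over rows = -2 → not strictly diagonally dominant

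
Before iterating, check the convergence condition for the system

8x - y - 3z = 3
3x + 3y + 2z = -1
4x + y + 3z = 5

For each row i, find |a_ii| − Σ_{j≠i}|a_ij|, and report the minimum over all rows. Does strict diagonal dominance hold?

row 1: |8| − (1+3) = 4
row 2: |3| − (3+2) = -2
row 3: |3| − (4+1) = -2
minimum over rows = -2 → not strictly diagonally dominant

-2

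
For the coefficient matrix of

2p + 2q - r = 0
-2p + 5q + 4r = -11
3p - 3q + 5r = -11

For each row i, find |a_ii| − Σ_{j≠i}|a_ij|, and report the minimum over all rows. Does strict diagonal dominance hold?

-1

row 1: |2| − (2+1) = -1
row 2: |5| − (2+4) = -1
row 3: |5| − (3+3) = -1
minimum over rows = -1 → not strictly diagonally dominant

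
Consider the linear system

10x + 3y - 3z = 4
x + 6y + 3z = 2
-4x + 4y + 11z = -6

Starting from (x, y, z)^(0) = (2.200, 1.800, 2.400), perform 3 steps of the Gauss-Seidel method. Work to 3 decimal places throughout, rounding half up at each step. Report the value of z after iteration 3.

Iteration 1:
  x = (4 - (3)·1.800 - (-3)·2.400) / (10) = 0.580
  y = (2 - (1)·0.580 - (3)·2.400) / (6) = -0.963
  z = (-6 - (-4)·0.580 - (4)·-0.963) / (11) = 0.016
Iteration 2:
  x = (4 - (3)·-0.963 - (-3)·0.016) / (10) = 0.694
  y = (2 - (1)·0.694 - (3)·0.016) / (6) = 0.210
  z = (-6 - (-4)·0.694 - (4)·0.210) / (11) = -0.369
Iteration 3:
  x = (4 - (3)·0.210 - (-3)·-0.369) / (10) = 0.226
  y = (2 - (1)·0.226 - (3)·-0.369) / (6) = 0.480
  z = (-6 - (-4)·0.226 - (4)·0.480) / (11) = -0.638

-0.638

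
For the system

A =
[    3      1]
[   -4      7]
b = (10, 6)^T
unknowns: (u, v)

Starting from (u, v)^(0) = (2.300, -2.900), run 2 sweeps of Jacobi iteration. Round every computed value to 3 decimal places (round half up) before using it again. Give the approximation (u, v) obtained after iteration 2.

(2.610, 3.314)

Iteration 1:
  u = (10 - (1)·-2.900) / (3) = 4.300
  v = (6 - (-4)·2.300) / (7) = 2.171
Iteration 2:
  u = (10 - (1)·2.171) / (3) = 2.610
  v = (6 - (-4)·4.300) / (7) = 3.314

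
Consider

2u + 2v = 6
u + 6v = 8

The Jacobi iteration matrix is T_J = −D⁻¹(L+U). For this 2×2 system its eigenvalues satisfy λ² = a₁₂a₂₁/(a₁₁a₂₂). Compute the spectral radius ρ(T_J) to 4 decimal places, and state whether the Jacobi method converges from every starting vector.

0.4082

a₁₂a₂₁/(a₁₁a₂₂) = (2)·(1) / ((2)·(6)) = 0.166667
ρ = √|0.166667| = √0.166667 = 0.4082
ρ < 1, so Jacobi converges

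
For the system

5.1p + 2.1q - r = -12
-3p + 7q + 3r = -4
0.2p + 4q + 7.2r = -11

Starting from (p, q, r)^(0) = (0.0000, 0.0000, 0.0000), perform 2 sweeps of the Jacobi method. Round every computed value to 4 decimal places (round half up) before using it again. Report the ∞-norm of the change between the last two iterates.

Iteration 1:
  p = (-12 - (2.1)·0.0000 - (-1)·0.0000) / (5.1) = -2.3529
  q = (-4 - (-3)·0.0000 - (3)·0.0000) / (7) = -0.5714
  r = (-11 - (0.2)·0.0000 - (4)·0.0000) / (7.2) = -1.5278
Iteration 2:
  p = (-12 - (2.1)·-0.5714 - (-1)·-1.5278) / (5.1) = -2.4172
  q = (-4 - (-3)·-2.3529 - (3)·-1.5278) / (7) = -0.9250
  r = (-11 - (0.2)·-2.3529 - (4)·-0.5714) / (7.2) = -1.1450
Change: (-0.0643, -0.3536, 0.3828) → max |·| = 0.3828

0.3828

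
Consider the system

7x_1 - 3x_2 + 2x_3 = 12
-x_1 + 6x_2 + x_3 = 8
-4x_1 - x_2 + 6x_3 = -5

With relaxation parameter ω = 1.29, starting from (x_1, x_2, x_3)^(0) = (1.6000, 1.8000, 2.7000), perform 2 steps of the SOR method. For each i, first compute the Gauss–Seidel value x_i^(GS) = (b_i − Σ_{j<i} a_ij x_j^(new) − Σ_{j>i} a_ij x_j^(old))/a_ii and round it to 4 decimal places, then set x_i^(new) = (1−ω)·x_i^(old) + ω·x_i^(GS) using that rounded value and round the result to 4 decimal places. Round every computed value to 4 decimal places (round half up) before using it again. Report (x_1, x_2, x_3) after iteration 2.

Iteration 1:
  x_1: GS value = (12 - (-3)·1.8000 - (2)·2.7000) / (7) = 1.7143;  x_1 ← (1−ω)·1.6000 + ω·1.7143 = 1.7474
  x_2: GS value = (8 - (-1)·1.7474 - (1)·2.7000) / (6) = 1.1746;  x_2 ← (1−ω)·1.8000 + ω·1.1746 = 0.9932
  x_3: GS value = (-5 - (-4)·1.7474 - (-1)·0.9932) / (6) = 0.4971;  x_3 ← (1−ω)·2.7000 + ω·0.4971 = -0.1417
Iteration 2:
  x_1: GS value = (12 - (-3)·0.9932 - (2)·-0.1417) / (7) = 2.1804;  x_1 ← (1−ω)·1.7474 + ω·2.1804 = 2.3060
  x_2: GS value = (8 - (-1)·2.3060 - (1)·-0.1417) / (6) = 1.7413;  x_2 ← (1−ω)·0.9932 + ω·1.7413 = 1.9582
  x_3: GS value = (-5 - (-4)·2.3060 - (-1)·1.9582) / (6) = 1.0304;  x_3 ← (1−ω)·-0.1417 + ω·1.0304 = 1.3703

(2.3060, 1.9582, 1.3703)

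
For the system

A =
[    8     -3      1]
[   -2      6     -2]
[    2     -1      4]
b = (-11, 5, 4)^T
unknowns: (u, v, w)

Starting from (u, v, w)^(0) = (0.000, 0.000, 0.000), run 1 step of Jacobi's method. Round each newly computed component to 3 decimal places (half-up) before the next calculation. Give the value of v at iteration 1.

Iteration 1:
  u = (-11 - (-3)·0.000 - (1)·0.000) / (8) = -1.375
  v = (5 - (-2)·0.000 - (-2)·0.000) / (6) = 0.833
  w = (4 - (2)·0.000 - (-1)·0.000) / (4) = 1.000

0.833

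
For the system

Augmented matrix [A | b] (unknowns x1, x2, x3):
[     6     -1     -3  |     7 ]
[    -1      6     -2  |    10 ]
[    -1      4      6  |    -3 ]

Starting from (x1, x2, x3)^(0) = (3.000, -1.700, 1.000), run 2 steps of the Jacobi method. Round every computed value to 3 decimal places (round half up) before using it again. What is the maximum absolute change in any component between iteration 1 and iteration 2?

3.069

Iteration 1:
  x1 = (7 - (-1)·-1.700 - (-3)·1.000) / (6) = 1.383
  x2 = (10 - (-1)·3.000 - (-2)·1.000) / (6) = 2.500
  x3 = (-3 - (-1)·3.000 - (4)·-1.700) / (6) = 1.133
Iteration 2:
  x1 = (7 - (-1)·2.500 - (-3)·1.133) / (6) = 2.150
  x2 = (10 - (-1)·1.383 - (-2)·1.133) / (6) = 2.275
  x3 = (-3 - (-1)·1.383 - (4)·2.500) / (6) = -1.936
Change: (0.767, -0.225, -3.069) → max |·| = 3.069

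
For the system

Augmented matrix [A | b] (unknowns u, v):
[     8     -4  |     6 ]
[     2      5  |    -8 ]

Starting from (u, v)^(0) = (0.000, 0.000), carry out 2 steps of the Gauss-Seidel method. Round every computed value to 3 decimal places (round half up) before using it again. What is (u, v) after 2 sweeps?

Iteration 1:
  u = (6 - (-4)·0.000) / (8) = 0.750
  v = (-8 - (2)·0.750) / (5) = -1.900
Iteration 2:
  u = (6 - (-4)·-1.900) / (8) = -0.200
  v = (-8 - (2)·-0.200) / (5) = -1.520

(-0.200, -1.520)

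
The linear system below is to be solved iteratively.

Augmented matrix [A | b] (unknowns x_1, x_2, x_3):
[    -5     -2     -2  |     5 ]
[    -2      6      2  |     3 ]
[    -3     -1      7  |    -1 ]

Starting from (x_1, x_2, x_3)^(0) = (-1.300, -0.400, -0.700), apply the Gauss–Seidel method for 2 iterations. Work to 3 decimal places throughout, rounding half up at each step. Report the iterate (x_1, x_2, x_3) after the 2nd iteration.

Iteration 1:
  x_1 = (5 - (-2)·-0.400 - (-2)·-0.700) / (-5) = -0.560
  x_2 = (3 - (-2)·-0.560 - (2)·-0.700) / (6) = 0.547
  x_3 = (-1 - (-3)·-0.560 - (-1)·0.547) / (7) = -0.305
Iteration 2:
  x_1 = (5 - (-2)·0.547 - (-2)·-0.305) / (-5) = -1.097
  x_2 = (3 - (-2)·-1.097 - (2)·-0.305) / (6) = 0.236
  x_3 = (-1 - (-3)·-1.097 - (-1)·0.236) / (7) = -0.579

(-1.097, 0.236, -0.579)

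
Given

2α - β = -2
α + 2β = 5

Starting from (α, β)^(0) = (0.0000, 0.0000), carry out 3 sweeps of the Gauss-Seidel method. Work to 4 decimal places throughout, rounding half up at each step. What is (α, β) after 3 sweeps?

Iteration 1:
  α = (-2 - (-1)·0.0000) / (2) = -1.0000
  β = (5 - (1)·-1.0000) / (2) = 3.0000
Iteration 2:
  α = (-2 - (-1)·3.0000) / (2) = 0.5000
  β = (5 - (1)·0.5000) / (2) = 2.2500
Iteration 3:
  α = (-2 - (-1)·2.2500) / (2) = 0.1250
  β = (5 - (1)·0.1250) / (2) = 2.4375

(0.1250, 2.4375)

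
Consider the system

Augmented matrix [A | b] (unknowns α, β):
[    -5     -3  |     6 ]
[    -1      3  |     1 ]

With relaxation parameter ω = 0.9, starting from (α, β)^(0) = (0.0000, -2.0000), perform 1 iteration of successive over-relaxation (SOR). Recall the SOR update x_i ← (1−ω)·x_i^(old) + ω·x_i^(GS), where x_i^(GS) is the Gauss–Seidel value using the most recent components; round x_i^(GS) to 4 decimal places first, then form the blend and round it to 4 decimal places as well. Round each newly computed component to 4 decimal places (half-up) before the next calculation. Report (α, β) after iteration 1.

Iteration 1:
  α: GS value = (6 - (-3)·-2.0000) / (-5) = 0.0000;  α ← (1−ω)·0.0000 + ω·0.0000 = 0.0000
  β: GS value = (1 - (-1)·0.0000) / (3) = 0.3333;  β ← (1−ω)·-2.0000 + ω·0.3333 = 0.1000

(0.0000, 0.1000)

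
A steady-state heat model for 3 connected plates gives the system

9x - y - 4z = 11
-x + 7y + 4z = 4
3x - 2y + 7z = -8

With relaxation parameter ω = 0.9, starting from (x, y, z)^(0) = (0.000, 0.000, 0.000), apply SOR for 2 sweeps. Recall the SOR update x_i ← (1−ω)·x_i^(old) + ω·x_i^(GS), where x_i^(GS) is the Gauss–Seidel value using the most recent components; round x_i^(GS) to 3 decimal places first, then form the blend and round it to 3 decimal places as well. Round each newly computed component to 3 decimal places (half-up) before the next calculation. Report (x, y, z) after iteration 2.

(0.762, 1.338, -1.107)

Iteration 1:
  x: GS value = (11 - (-1)·0.000 - (-4)·0.000) / (9) = 1.222;  x ← (1−ω)·0.000 + ω·1.222 = 1.100
  y: GS value = (4 - (-1)·1.100 - (4)·0.000) / (7) = 0.729;  y ← (1−ω)·0.000 + ω·0.729 = 0.656
  z: GS value = (-8 - (3)·1.100 - (-2)·0.656) / (7) = -1.427;  z ← (1−ω)·0.000 + ω·-1.427 = -1.284
Iteration 2:
  x: GS value = (11 - (-1)·0.656 - (-4)·-1.284) / (9) = 0.724;  x ← (1−ω)·1.100 + ω·0.724 = 0.762
  y: GS value = (4 - (-1)·0.762 - (4)·-1.284) / (7) = 1.414;  y ← (1−ω)·0.656 + ω·1.414 = 1.338
  z: GS value = (-8 - (3)·0.762 - (-2)·1.338) / (7) = -1.087;  z ← (1−ω)·-1.284 + ω·-1.087 = -1.107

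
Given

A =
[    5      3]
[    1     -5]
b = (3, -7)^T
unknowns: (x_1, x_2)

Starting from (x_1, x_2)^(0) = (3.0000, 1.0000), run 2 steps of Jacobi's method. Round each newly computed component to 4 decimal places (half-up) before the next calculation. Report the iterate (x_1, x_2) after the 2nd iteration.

(-0.6000, 1.4000)

Iteration 1:
  x_1 = (3 - (3)·1.0000) / (5) = 0.0000
  x_2 = (-7 - (1)·3.0000) / (-5) = 2.0000
Iteration 2:
  x_1 = (3 - (3)·2.0000) / (5) = -0.6000
  x_2 = (-7 - (1)·0.0000) / (-5) = 1.4000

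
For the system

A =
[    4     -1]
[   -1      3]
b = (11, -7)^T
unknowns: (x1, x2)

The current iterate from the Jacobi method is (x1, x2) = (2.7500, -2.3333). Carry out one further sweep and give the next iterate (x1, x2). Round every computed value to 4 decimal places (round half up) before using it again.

One sweep:
  x1 = (11 - (-1)·-2.3333) / (4) = 2.1667
  x2 = (-7 - (-1)·2.7500) / (3) = -1.4167

(2.1667, -1.4167)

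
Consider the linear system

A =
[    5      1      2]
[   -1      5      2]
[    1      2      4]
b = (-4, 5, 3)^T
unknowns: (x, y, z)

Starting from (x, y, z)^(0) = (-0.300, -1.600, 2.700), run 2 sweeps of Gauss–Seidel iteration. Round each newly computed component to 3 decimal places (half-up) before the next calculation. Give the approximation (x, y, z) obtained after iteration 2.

Iteration 1:
  x = (-4 - (1)·-1.600 - (2)·2.700) / (5) = -1.560
  y = (5 - (-1)·-1.560 - (2)·2.700) / (5) = -0.392
  z = (3 - (1)·-1.560 - (2)·-0.392) / (4) = 1.336
Iteration 2:
  x = (-4 - (1)·-0.392 - (2)·1.336) / (5) = -1.256
  y = (5 - (-1)·-1.256 - (2)·1.336) / (5) = 0.214
  z = (3 - (1)·-1.256 - (2)·0.214) / (4) = 0.957

(-1.256, 0.214, 0.957)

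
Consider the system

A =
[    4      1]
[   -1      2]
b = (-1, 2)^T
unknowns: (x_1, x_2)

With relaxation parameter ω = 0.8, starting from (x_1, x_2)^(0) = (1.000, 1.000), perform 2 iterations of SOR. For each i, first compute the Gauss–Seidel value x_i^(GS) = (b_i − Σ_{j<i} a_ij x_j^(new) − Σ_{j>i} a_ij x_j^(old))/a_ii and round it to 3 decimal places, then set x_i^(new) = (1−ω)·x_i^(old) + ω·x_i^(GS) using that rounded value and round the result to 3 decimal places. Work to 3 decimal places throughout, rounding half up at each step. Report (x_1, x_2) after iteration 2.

Iteration 1:
  x_1: GS value = (-1 - (1)·1.000) / (4) = -0.500;  x_1 ← (1−ω)·1.000 + ω·-0.500 = -0.200
  x_2: GS value = (2 - (-1)·-0.200) / (2) = 0.900;  x_2 ← (1−ω)·1.000 + ω·0.900 = 0.920
Iteration 2:
  x_1: GS value = (-1 - (1)·0.920) / (4) = -0.480;  x_1 ← (1−ω)·-0.200 + ω·-0.480 = -0.424
  x_2: GS value = (2 - (-1)·-0.424) / (2) = 0.788;  x_2 ← (1−ω)·0.920 + ω·0.788 = 0.814

(-0.424, 0.814)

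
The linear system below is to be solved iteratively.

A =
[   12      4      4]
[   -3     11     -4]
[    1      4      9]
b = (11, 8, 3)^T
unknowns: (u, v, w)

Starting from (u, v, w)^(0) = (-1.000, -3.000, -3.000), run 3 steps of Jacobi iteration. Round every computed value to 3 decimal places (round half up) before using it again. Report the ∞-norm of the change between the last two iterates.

Iteration 1:
  u = (11 - (4)·-3.000 - (4)·-3.000) / (12) = 2.917
  v = (8 - (-3)·-1.000 - (-4)·-3.000) / (11) = -0.636
  w = (3 - (1)·-1.000 - (4)·-3.000) / (9) = 1.778
Iteration 2:
  u = (11 - (4)·-0.636 - (4)·1.778) / (12) = 0.536
  v = (8 - (-3)·2.917 - (-4)·1.778) / (11) = 2.169
  w = (3 - (1)·2.917 - (4)·-0.636) / (9) = 0.292
Iteration 3:
  u = (11 - (4)·2.169 - (4)·0.292) / (12) = 0.096
  v = (8 - (-3)·0.536 - (-4)·0.292) / (11) = 0.980
  w = (3 - (1)·0.536 - (4)·2.169) / (9) = -0.690
Change: (-0.440, -1.189, -0.982) → max |·| = 1.189

1.189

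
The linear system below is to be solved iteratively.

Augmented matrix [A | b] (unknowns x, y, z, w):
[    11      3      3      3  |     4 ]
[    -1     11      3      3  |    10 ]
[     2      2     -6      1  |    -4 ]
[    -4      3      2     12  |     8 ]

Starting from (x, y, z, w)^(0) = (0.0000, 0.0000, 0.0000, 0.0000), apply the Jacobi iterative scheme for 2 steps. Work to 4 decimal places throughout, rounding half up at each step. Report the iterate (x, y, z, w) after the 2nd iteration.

(-0.2480, 0.5785, 1.2020, 0.4495)

Iteration 1:
  x = (4 - (3)·0.0000 - (3)·0.0000 - (3)·0.0000) / (11) = 0.3636
  y = (10 - (-1)·0.0000 - (3)·0.0000 - (3)·0.0000) / (11) = 0.9091
  z = (-4 - (2)·0.0000 - (2)·0.0000 - (1)·0.0000) / (-6) = 0.6667
  w = (8 - (-4)·0.0000 - (3)·0.0000 - (2)·0.0000) / (12) = 0.6667
Iteration 2:
  x = (4 - (3)·0.9091 - (3)·0.6667 - (3)·0.6667) / (11) = -0.2480
  y = (10 - (-1)·0.3636 - (3)·0.6667 - (3)·0.6667) / (11) = 0.5785
  z = (-4 - (2)·0.3636 - (2)·0.9091 - (1)·0.6667) / (-6) = 1.2020
  w = (8 - (-4)·0.3636 - (3)·0.9091 - (2)·0.6667) / (12) = 0.4495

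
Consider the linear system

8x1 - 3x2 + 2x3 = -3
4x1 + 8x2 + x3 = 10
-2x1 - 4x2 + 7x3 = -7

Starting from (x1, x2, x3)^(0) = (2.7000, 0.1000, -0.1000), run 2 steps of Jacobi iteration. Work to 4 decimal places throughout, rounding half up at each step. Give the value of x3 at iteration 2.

-1.1393

Iteration 1:
  x1 = (-3 - (-3)·0.1000 - (2)·-0.1000) / (8) = -0.3125
  x2 = (10 - (4)·2.7000 - (1)·-0.1000) / (8) = -0.0875
  x3 = (-7 - (-2)·2.7000 - (-4)·0.1000) / (7) = -0.1714
Iteration 2:
  x1 = (-3 - (-3)·-0.0875 - (2)·-0.1714) / (8) = -0.3650
  x2 = (10 - (4)·-0.3125 - (1)·-0.1714) / (8) = 1.4277
  x3 = (-7 - (-2)·-0.3125 - (-4)·-0.0875) / (7) = -1.1393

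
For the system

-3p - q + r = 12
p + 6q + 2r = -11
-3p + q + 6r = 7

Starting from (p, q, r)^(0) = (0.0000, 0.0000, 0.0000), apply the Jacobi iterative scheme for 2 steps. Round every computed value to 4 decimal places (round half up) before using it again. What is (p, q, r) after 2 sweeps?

(-3.0000, -1.5556, -0.5278)

Iteration 1:
  p = (12 - (-1)·0.0000 - (1)·0.0000) / (-3) = -4.0000
  q = (-11 - (1)·0.0000 - (2)·0.0000) / (6) = -1.8333
  r = (7 - (-3)·0.0000 - (1)·0.0000) / (6) = 1.1667
Iteration 2:
  p = (12 - (-1)·-1.8333 - (1)·1.1667) / (-3) = -3.0000
  q = (-11 - (1)·-4.0000 - (2)·1.1667) / (6) = -1.5556
  r = (7 - (-3)·-4.0000 - (1)·-1.8333) / (6) = -0.5278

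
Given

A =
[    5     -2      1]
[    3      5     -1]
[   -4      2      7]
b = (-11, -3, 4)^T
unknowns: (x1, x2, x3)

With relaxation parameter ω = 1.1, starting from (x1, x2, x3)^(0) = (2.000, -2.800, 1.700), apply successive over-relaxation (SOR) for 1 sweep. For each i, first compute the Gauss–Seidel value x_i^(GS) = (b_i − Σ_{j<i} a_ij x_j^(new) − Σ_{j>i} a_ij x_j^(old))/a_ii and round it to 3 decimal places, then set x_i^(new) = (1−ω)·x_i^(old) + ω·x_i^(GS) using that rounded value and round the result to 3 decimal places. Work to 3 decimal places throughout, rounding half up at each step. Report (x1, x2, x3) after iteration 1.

Iteration 1:
  x1: GS value = (-11 - (-2)·-2.800 - (1)·1.700) / (5) = -3.660;  x1 ← (1−ω)·2.000 + ω·-3.660 = -4.226
  x2: GS value = (-3 - (3)·-4.226 - (-1)·1.700) / (5) = 2.276;  x2 ← (1−ω)·-2.800 + ω·2.276 = 2.784
  x3: GS value = (4 - (-4)·-4.226 - (2)·2.784) / (7) = -2.639;  x3 ← (1−ω)·1.700 + ω·-2.639 = -3.073

(-4.226, 2.784, -3.073)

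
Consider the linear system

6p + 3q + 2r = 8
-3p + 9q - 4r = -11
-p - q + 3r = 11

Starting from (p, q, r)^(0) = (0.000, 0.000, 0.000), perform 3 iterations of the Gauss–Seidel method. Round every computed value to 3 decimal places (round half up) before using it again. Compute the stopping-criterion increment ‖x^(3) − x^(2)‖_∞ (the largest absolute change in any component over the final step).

0.764

Iteration 1:
  p = (8 - (3)·0.000 - (2)·0.000) / (6) = 1.333
  q = (-11 - (-3)·1.333 - (-4)·0.000) / (9) = -0.778
  r = (11 - (-1)·1.333 - (-1)·-0.778) / (3) = 3.852
Iteration 2:
  p = (8 - (3)·-0.778 - (2)·3.852) / (6) = 0.438
  q = (-11 - (-3)·0.438 - (-4)·3.852) / (9) = 0.636
  r = (11 - (-1)·0.438 - (-1)·0.636) / (3) = 4.025
Iteration 3:
  p = (8 - (3)·0.636 - (2)·4.025) / (6) = -0.326
  q = (-11 - (-3)·-0.326 - (-4)·4.025) / (9) = 0.458
  r = (11 - (-1)·-0.326 - (-1)·0.458) / (3) = 3.711
Change: (-0.764, -0.178, -0.314) → max |·| = 0.764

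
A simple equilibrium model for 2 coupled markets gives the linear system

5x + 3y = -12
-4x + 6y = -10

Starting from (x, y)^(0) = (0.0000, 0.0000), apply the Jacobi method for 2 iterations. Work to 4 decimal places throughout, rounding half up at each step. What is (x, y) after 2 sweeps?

(-1.4000, -3.2667)

Iteration 1:
  x = (-12 - (3)·0.0000) / (5) = -2.4000
  y = (-10 - (-4)·0.0000) / (6) = -1.6667
Iteration 2:
  x = (-12 - (3)·-1.6667) / (5) = -1.4000
  y = (-10 - (-4)·-2.4000) / (6) = -3.2667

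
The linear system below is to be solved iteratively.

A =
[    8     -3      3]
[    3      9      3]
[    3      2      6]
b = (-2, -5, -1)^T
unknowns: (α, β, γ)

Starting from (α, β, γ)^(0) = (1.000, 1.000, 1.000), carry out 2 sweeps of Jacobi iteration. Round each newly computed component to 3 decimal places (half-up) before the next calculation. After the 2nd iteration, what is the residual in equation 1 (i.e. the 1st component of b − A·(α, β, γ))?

Iteration 1:
  α = (-2 - (-3)·1.000 - (3)·1.000) / (8) = -0.250
  β = (-5 - (3)·1.000 - (3)·1.000) / (9) = -1.222
  γ = (-1 - (3)·1.000 - (2)·1.000) / (6) = -1.000
Iteration 2:
  α = (-2 - (-3)·-1.222 - (3)·-1.000) / (8) = -0.333
  β = (-5 - (3)·-0.250 - (3)·-1.000) / (9) = -0.139
  γ = (-1 - (3)·-0.250 - (2)·-1.222) / (6) = 0.366
Residual b − A·x = (-0.851, -3.848, -1.919)

-0.851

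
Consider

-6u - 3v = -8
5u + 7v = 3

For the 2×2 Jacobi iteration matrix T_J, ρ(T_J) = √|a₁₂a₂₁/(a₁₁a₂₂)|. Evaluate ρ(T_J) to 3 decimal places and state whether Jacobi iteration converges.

0.598

a₁₂a₂₁/(a₁₁a₂₂) = (-3)·(5) / ((-6)·(7)) = 0.357143
ρ = √|0.357143| = √0.357143 = 0.598
ρ < 1, so Jacobi converges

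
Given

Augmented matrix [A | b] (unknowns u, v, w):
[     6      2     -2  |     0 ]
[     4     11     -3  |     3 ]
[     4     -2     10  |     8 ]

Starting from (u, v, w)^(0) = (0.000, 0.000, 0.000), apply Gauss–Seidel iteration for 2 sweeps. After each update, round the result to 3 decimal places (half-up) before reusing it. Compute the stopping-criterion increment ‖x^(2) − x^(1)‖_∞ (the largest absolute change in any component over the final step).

Iteration 1:
  u = (0 - (2)·0.000 - (-2)·0.000) / (6) = 0.000
  v = (3 - (4)·0.000 - (-3)·0.000) / (11) = 0.273
  w = (8 - (4)·0.000 - (-2)·0.273) / (10) = 0.855
Iteration 2:
  u = (0 - (2)·0.273 - (-2)·0.855) / (6) = 0.194
  v = (3 - (4)·0.194 - (-3)·0.855) / (11) = 0.435
  w = (8 - (4)·0.194 - (-2)·0.435) / (10) = 0.809
Change: (0.194, 0.162, -0.046) → max |·| = 0.194

0.194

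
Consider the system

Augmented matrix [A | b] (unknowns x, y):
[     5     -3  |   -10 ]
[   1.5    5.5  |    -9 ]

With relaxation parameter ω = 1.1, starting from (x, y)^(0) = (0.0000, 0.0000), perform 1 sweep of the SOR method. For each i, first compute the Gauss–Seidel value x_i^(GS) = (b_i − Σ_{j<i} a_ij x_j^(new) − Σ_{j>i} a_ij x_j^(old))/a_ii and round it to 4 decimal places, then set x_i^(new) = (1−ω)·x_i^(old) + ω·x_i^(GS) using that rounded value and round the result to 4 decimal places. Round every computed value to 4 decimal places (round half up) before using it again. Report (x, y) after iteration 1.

(-2.2000, -1.1400)

Iteration 1:
  x: GS value = (-10 - (-3)·0.0000) / (5) = -2.0000;  x ← (1−ω)·0.0000 + ω·-2.0000 = -2.2000
  y: GS value = (-9 - (1.5)·-2.2000) / (5.5) = -1.0364;  y ← (1−ω)·0.0000 + ω·-1.0364 = -1.1400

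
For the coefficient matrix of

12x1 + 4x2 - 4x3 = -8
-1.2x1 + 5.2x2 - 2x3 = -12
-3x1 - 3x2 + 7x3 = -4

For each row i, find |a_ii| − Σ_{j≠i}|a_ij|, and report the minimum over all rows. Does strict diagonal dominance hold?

row 1: |12| − (4+4) = 4
row 2: |5.2| − (1.2+2) = 2
row 3: |7| − (3+3) = 1
minimum over rows = 1 → strictly diagonally dominant (convergence guaranteed)

1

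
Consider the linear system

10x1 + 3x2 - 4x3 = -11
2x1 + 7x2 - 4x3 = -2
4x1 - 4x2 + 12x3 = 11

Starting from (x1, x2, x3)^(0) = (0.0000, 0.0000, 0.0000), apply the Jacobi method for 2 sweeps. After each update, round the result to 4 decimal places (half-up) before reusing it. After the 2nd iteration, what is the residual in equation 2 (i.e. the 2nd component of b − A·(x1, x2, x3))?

Iteration 1:
  x1 = (-11 - (3)·0.0000 - (-4)·0.0000) / (10) = -1.1000
  x2 = (-2 - (2)·0.0000 - (-4)·0.0000) / (7) = -0.2857
  x3 = (11 - (4)·0.0000 - (-4)·0.0000) / (12) = 0.9167
Iteration 2:
  x1 = (-11 - (3)·-0.2857 - (-4)·0.9167) / (10) = -0.6476
  x2 = (-2 - (2)·-1.1000 - (-4)·0.9167) / (7) = 0.5524
  x3 = (11 - (4)·-1.1000 - (-4)·-0.2857) / (12) = 1.1881
Residual b − A·x = (-1.4288, 0.1808, 1.5428)

0.1808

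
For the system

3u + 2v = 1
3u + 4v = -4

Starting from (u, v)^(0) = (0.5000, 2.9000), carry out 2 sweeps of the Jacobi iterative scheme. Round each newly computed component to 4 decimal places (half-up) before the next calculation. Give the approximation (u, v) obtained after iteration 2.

Iteration 1:
  u = (1 - (2)·2.9000) / (3) = -1.6000
  v = (-4 - (3)·0.5000) / (4) = -1.3750
Iteration 2:
  u = (1 - (2)·-1.3750) / (3) = 1.2500
  v = (-4 - (3)·-1.6000) / (4) = 0.2000

(1.2500, 0.2000)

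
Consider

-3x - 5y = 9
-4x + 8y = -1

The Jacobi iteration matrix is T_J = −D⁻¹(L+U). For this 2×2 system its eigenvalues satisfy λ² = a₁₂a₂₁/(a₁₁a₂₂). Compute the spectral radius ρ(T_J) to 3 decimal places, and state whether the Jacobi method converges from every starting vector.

0.913

a₁₂a₂₁/(a₁₁a₂₂) = (-5)·(-4) / ((-3)·(8)) = -0.833333
ρ = √|-0.833333| = √0.833333 = 0.913
ρ < 1, so Jacobi converges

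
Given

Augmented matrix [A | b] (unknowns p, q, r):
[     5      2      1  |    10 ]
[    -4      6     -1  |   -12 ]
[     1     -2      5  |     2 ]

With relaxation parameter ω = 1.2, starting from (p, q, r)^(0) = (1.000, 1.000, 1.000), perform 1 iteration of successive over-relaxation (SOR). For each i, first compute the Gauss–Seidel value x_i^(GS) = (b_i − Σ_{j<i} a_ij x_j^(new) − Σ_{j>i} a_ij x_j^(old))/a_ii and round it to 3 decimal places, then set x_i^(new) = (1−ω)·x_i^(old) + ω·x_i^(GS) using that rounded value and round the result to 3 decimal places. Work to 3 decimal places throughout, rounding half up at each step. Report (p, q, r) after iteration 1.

Iteration 1:
  p: GS value = (10 - (2)·1.000 - (1)·1.000) / (5) = 1.400;  p ← (1−ω)·1.000 + ω·1.400 = 1.480
  q: GS value = (-12 - (-4)·1.480 - (-1)·1.000) / (6) = -0.847;  q ← (1−ω)·1.000 + ω·-0.847 = -1.216
  r: GS value = (2 - (1)·1.480 - (-2)·-1.216) / (5) = -0.382;  r ← (1−ω)·1.000 + ω·-0.382 = -0.658

(1.480, -1.216, -0.658)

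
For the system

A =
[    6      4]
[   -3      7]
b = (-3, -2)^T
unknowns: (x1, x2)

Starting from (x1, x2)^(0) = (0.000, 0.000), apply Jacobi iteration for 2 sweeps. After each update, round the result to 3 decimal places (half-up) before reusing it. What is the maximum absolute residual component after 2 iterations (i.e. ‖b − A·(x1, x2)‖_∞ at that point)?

Iteration 1:
  x1 = (-3 - (4)·0.000) / (6) = -0.500
  x2 = (-2 - (-3)·0.000) / (7) = -0.286
Iteration 2:
  x1 = (-3 - (4)·-0.286) / (6) = -0.309
  x2 = (-2 - (-3)·-0.500) / (7) = -0.500
Residual b − A·x = (0.854, 0.573); ∞-norm = 0.854

0.854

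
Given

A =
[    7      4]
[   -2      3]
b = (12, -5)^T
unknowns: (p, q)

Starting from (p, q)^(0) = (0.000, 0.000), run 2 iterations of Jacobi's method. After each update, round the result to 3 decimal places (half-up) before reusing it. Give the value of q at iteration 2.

Iteration 1:
  p = (12 - (4)·0.000) / (7) = 1.714
  q = (-5 - (-2)·0.000) / (3) = -1.667
Iteration 2:
  p = (12 - (4)·-1.667) / (7) = 2.667
  q = (-5 - (-2)·1.714) / (3) = -0.524

-0.524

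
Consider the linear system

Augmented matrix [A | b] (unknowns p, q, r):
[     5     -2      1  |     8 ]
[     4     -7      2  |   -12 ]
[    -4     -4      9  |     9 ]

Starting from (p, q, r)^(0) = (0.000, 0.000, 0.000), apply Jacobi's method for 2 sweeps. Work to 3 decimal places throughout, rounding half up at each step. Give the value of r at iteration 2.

2.473

Iteration 1:
  p = (8 - (-2)·0.000 - (1)·0.000) / (5) = 1.600
  q = (-12 - (4)·0.000 - (2)·0.000) / (-7) = 1.714
  r = (9 - (-4)·0.000 - (-4)·0.000) / (9) = 1.000
Iteration 2:
  p = (8 - (-2)·1.714 - (1)·1.000) / (5) = 2.086
  q = (-12 - (4)·1.600 - (2)·1.000) / (-7) = 2.914
  r = (9 - (-4)·1.600 - (-4)·1.714) / (9) = 2.473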